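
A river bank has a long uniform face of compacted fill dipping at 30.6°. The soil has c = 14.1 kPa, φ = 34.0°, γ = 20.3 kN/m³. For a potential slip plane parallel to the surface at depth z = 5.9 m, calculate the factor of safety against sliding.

For an infinite slope with a slip plane parallel to the surface (no pore pressure): FS = [c + γz cos²β tanφ] / [γz sinβ cosβ].
γz = 20.3·5.9 = 119.77 kN/m²
Numerator = 14.1 + 119.77·cos²30.6°·tan34.0° = 14.1 + 119.77·0.7409·0.6745 = 73.952 kPa
Denominator = 119.77·sin30.6°·cos30.6° = 119.77·0.5090·0.8607 = 52.478 kPa
FS = 73.952 / 52.478 = 1.409

FS = 1.41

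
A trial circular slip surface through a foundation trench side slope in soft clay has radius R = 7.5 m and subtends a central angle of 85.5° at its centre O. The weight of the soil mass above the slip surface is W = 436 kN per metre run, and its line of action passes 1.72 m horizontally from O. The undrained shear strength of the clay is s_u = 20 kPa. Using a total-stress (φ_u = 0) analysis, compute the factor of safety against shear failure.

FS = 2.24

Taking moments about the centre O, the resisting moment is provided by the undrained shear strength acting along the arc:
Arc length L_a = R·θ = 7.5·(85.5°·π/180) = 7.5·1.4923 = 11.19 m
M_R = s_u·L_a·R = 20·11.19·7.5 = 1678.8 kN·m/m
M_D = W·d = 436·1.72 = 749.9 kN·m/m
FS = M_R / M_D = 1678.8 / 749.9 = 2.239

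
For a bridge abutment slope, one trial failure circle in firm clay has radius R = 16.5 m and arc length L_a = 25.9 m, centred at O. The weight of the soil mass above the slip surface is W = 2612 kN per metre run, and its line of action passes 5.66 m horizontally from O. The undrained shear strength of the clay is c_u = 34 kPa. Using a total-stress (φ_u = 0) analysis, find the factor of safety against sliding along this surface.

Taking moments about the centre O, the resisting moment is provided by the undrained shear strength acting along the arc:
M_R = c_u·L_a·R = 34·25.90·16.5 = 14529.9 kN·m/m
M_D = W·d = 2612·5.66 = 14783.9 kN·m/m
FS = M_R / M_D = 14529.9 / 14783.9 = 0.983

FS = 0.98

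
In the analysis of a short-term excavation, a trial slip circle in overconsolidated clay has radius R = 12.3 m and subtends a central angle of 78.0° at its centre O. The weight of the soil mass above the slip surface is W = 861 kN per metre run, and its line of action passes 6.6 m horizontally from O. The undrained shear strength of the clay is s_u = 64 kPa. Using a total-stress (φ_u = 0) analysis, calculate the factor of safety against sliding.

Taking moments about the centre O, the resisting moment is provided by the undrained shear strength acting along the arc:
Arc length L_a = R·θ = 12.3·(78.0°·π/180) = 12.3·1.3614 = 16.74 m
M_R = s_u·L_a·R = 64·16.74·12.3 = 13181.4 kN·m/m
M_D = W·d = 861·6.6 = 5682.6 kN·m/m
FS = M_R / M_D = 13181.4 / 5682.6 = 2.320

FS = 2.32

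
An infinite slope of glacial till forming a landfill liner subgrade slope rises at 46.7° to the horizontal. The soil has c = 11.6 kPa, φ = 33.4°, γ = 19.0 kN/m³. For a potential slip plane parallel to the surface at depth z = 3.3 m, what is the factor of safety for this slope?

For an infinite slope with a slip plane parallel to the surface (no pore pressure): FS = [c + γz cos²β tanφ] / [γz sinβ cosβ].
γz = 19.0·3.3 = 62.70 kN/m²
Numerator = 11.6 + 62.70·cos²46.7°·tan33.4° = 11.6 + 62.70·0.4703·0.6594 = 31.046 kPa
Denominator = 62.70·sin46.7°·cos46.7° = 62.70·0.7278·0.6858 = 31.295 kPa
FS = 31.046 / 31.295 = 0.992

FS = 0.99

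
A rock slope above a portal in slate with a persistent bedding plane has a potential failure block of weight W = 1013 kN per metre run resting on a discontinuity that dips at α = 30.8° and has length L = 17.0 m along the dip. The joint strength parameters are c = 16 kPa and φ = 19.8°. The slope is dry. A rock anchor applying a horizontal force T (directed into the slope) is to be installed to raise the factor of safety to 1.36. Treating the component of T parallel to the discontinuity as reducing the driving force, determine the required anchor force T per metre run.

Resolving forces along and normal to the sliding plane, with the horizontal anchor force T adding T·sinα to the effective normal force and T·cosα acting up the plane against the driving force:
FS = [cL + (W cosα + T sinα) tanφ] / [W sinα − T cosα]
Without the anchor: N' = 870.1 kN/m, driving T_d = 518.7 kN/m, resisting R = 16·17.0 + 870.1·tan19.8° = 585.3 kN/m, FS = 1.13.
Setting FS = 1.36 and solving for T:
1.36·(518.7 − T cos30.8°) = 585.3 + T sin30.8°·tan19.8°
T·(sin30.8°·tan19.8° + 1.36·cos30.8°) = 1.36·518.7 − 585.3
T·(0.5120·0.3600 + 1.36·0.8590) = 705.4 − 585.3 = 120.2
T·1.3525 = 120.2
T = 88.8 kN/m

T = 89 kN/m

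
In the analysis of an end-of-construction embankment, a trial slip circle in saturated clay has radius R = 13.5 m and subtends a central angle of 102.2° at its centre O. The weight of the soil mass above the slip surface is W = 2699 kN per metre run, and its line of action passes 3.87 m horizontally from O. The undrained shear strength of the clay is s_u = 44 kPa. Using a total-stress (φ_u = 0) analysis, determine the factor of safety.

FS = 1.37

Taking moments about the centre O, the resisting moment is provided by the undrained shear strength acting along the arc:
Arc length L_a = R·θ = 13.5·(102.2°·π/180) = 13.5·1.7837 = 24.08 m
M_R = s_u·L_a·R = 44·24.08·13.5 = 14303.7 kN·m/m
M_D = W·d = 2699·3.87 = 10445.1 kN·m/m
FS = M_R / M_D = 14303.7 / 10445.1 = 1.369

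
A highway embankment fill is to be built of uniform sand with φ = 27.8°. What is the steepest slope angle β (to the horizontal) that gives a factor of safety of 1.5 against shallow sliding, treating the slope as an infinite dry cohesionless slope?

β = 19.4°

For an infinite dry cohesionless slope FS = tanφ/tanβ, so tanβ = tanφ / FS.
tanβ = tan27.8° / 1.5 = 0.5272 / 1.5 = 0.3515
β = arctan(0.3515) = 19.37°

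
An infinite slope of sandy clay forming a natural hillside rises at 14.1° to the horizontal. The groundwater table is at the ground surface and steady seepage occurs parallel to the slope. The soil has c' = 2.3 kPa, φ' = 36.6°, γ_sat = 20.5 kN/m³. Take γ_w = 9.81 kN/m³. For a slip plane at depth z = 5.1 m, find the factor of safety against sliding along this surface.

With seepage parallel to the slope and the water table at the surface, the effective normal stress on the slip plane uses the buoyant unit weight γ' = γ_sat − γ_w while the driving shear stress uses γ_sat:
FS = [c' + γ' z cos²β tanφ'] / [γ_sat z sinβ cosβ]
γ' = 20.5 − 9.81 = 10.69 kN/m³
Numerator = 2.3 + 10.69·5.1·cos²14.1°·tan36.6° = 2.3 + 10.69·5.1·0.9407·0.7427 = 40.386 kPa
Denominator = 20.5·5.1·sin14.1°·cos14.1° = 20.5·5.1·0.2436·0.9699 = 24.703 kPa
FS = 40.386 / 24.703 = 1.635

FS = 1.63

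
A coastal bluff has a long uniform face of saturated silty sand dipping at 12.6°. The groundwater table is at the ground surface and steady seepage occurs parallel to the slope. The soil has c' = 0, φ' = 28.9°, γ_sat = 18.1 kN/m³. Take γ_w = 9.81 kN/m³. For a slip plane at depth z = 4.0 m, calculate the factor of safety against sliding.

FS = 1.13

With seepage parallel to the slope and the water table at the surface, the effective normal stress on the slip plane uses the buoyant unit weight γ' = γ_sat − γ_w while the driving shear stress uses γ_sat:
FS = [c' + γ' z cos²β tanφ'] / [γ_sat z sinβ cosβ]
(For c' = 0 this reduces to FS = (γ'/γ_sat)·tanφ'/tanβ.)
γ' = 18.1 − 9.81 = 8.29 kN/m³
Numerator = 0.0 + 8.29·4.0·cos²12.6°·tan28.9° = 0.0 + 8.29·4.0·0.9524·0.5520 = 17.434 kPa
Denominator = 18.1·4.0·sin12.6°·cos12.6° = 18.1·4.0·0.2181·0.9759 = 15.413 kPa
FS = 17.434 / 15.413 = 1.131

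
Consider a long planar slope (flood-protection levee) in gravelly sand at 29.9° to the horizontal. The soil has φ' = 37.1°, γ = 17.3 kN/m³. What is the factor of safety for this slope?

For a dry cohesionless infinite slope the factor of safety is FS = tanφ' / tanβ.
FS = tan37.1° / tan29.9° = 0.7563 / 0.5750 = 1.315

FS = 1.32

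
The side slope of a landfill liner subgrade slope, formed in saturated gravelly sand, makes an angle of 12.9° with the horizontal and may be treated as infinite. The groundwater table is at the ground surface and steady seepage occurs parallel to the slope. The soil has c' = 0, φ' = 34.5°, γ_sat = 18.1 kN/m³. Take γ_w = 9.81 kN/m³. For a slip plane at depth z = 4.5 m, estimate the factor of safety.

FS = 1.37

With seepage parallel to the slope and the water table at the surface, the effective normal stress on the slip plane uses the buoyant unit weight γ' = γ_sat − γ_w while the driving shear stress uses γ_sat:
FS = [c' + γ' z cos²β tanφ'] / [γ_sat z sinβ cosβ]
(For c' = 0 this reduces to FS = (γ'/γ_sat)·tanφ'/tanβ.)
γ' = 18.1 − 9.81 = 8.29 kN/m³
Numerator = 0.0 + 8.29·4.5·cos²12.9°·tan34.5° = 0.0 + 8.29·4.5·0.9502·0.6873 = 24.361 kPa
Denominator = 18.1·4.5·sin12.9°·cos12.9° = 18.1·4.5·0.2233·0.9748 = 17.725 kPa
FS = 24.361 / 17.725 = 1.374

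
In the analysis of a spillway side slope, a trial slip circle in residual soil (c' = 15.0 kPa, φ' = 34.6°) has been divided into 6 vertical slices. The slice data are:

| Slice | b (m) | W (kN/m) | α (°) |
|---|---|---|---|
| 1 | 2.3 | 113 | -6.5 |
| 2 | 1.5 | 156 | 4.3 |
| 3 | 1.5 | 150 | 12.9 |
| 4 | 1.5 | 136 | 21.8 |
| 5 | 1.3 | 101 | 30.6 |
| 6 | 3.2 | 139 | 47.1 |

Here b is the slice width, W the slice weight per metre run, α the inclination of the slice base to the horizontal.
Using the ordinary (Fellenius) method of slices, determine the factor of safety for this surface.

Ordinary method of slices: FS = Σ[c'·Δl_i + (W_i cosα_i)·tanφ'] / Σ W_i sinα_i, with Δl_i = b_i / cosα_i.
Slice 1: Δl = 2.3/cos(-6.5°) = 2.315 m; N'_1 = 113·cos(-6.5°) = 112.3; c'Δl = 34.72; W sinα = -12.8
Slice 2: Δl = 1.5/cos4.3° = 1.504 m; N'_2 = 156·cos4.3° = 155.6; c'Δl = 22.56; W sinα = 11.7
Slice 3: Δl = 1.5/cos12.9° = 1.539 m; N'_3 = 150·cos12.9° = 146.2; c'Δl = 23.08; W sinα = 33.5
Slice 4: Δl = 1.5/cos21.8° = 1.616 m; N'_4 = 136·cos21.8° = 126.3; c'Δl = 24.23; W sinα = 50.5
Slice 5: Δl = 1.3/cos30.6° = 1.510 m; N'_5 = 101·cos30.6° = 86.9; c'Δl = 22.65; W sinα = 51.4
Slice 6: Δl = 3.2/cos47.1° = 4.701 m; N'_6 = 139·cos47.1° = 94.6; c'Δl = 70.51; W sinα = 101.8
Σc'Δl = 197.8 kN/m; ΣN' = 721.9 kN/m; ΣW sinα = 236.1 kN/m
Resisting = 197.8 + 721.9·tan34.6° = 197.8 + 498.0 = 695.8 kN/m
FS = 695.8 / 236.1 = 2.946

FS = 2.95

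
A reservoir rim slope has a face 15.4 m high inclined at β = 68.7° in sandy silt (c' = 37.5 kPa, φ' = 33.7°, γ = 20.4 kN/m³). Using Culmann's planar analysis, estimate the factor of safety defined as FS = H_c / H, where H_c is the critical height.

FS = 2.05

H_c = (4c'/γ) · sinβ cosφ' / [1 − cos(β − φ')]
    = (4·37.5/20.4) · sin68.7°·cos33.7° / [1 − cos35.0°]
    = 7.353 · 0.7751 / 0.1808 = 31.52 m
FS = H_c / H = 31.52 / 15.4 = 2.046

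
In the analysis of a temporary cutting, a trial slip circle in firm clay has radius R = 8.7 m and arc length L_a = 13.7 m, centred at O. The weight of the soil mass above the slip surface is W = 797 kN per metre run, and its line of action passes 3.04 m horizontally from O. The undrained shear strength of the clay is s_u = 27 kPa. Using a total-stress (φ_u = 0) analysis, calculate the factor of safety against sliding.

Taking moments about the centre O, the resisting moment is provided by the undrained shear strength acting along the arc:
M_R = s_u·L_a·R = 27·13.70·8.7 = 3218.1 kN·m/m
M_D = W·d = 797·3.04 = 2422.9 kN·m/m
FS = M_R / M_D = 3218.1 / 2422.9 = 1.328

FS = 1.33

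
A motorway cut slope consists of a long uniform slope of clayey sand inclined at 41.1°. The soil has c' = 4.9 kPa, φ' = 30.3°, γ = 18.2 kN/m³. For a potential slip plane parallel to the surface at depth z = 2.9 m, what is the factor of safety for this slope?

For an infinite slope with a slip plane parallel to the surface (no pore pressure): FS = [c' + γz cos²β tanφ'] / [γz sinβ cosβ].
γz = 18.2·2.9 = 52.78 kN/m²
Numerator = 4.9 + 52.78·cos²41.1°·tan30.3° = 4.9 + 52.78·0.5679·0.5844 = 22.414 kPa
Denominator = 52.78·sin41.1°·cos41.1° = 52.78·0.6574·0.7536 = 26.146 kPa
FS = 22.414 / 26.146 = 0.857

FS = 0.86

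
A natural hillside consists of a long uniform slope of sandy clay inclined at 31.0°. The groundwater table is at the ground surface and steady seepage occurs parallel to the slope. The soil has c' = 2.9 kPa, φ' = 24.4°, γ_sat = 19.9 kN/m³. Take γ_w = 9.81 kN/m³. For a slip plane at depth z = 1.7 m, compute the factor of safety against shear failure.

With seepage parallel to the slope and the water table at the surface, the effective normal stress on the slip plane uses the buoyant unit weight γ' = γ_sat − γ_w while the driving shear stress uses γ_sat:
FS = [c' + γ' z cos²β tanφ'] / [γ_sat z sinβ cosβ]
γ' = 19.9 − 9.81 = 10.09 kN/m³
Numerator = 2.9 + 10.09·1.7·cos²31.0°·tan24.4° = 2.9 + 10.09·1.7·0.7347·0.4536 = 8.617 kPa
Denominator = 19.9·1.7·sin31.0°·cos31.0° = 19.9·1.7·0.5150·0.8572 = 14.935 kPa
FS = 8.617 / 14.935 = 0.577

FS = 0.58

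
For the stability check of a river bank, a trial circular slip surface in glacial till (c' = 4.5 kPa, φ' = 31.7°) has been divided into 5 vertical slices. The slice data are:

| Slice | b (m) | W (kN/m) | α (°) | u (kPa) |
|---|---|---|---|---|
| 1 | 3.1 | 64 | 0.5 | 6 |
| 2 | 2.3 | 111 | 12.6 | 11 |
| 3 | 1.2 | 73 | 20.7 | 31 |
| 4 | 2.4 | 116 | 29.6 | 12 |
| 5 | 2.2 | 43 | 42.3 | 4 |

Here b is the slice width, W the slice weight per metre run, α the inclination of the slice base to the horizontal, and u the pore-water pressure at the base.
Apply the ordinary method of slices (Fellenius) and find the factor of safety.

Ordinary method of slices: FS = Σ[c'·Δl_i + (W_i cosα_i − u_i·Δl_i)·tanφ'] / Σ W_i sinα_i, with Δl_i = b_i / cosα_i.
Slice 1: Δl = 3.1/cos0.5° = 3.100 m; N'_1 = 64·cos0.5° − 6·3.100 = 45.4; c'Δl = 13.95; W sinα = 0.6
Slice 2: Δl = 2.3/cos12.6° = 2.357 m; N'_2 = 111·cos12.6° − 11·2.357 = 82.4; c'Δl = 10.61; W sinα = 24.2
Slice 3: Δl = 1.2/cos20.7° = 1.283 m; N'_3 = 73·cos20.7° − 31·1.283 = 28.5; c'Δl = 5.77; W sinα = 25.8
Slice 4: Δl = 2.4/cos29.6° = 2.760 m; N'_4 = 116·cos29.6° − 12·2.760 = 67.7; c'Δl = 12.42; W sinα = 57.3
Slice 5: Δl = 2.2/cos42.3° = 2.974 m; N'_5 = 43·cos42.3° − 4·2.974 = 19.9; c'Δl = 13.39; W sinα = 28.9
Σc'Δl = 56.1 kN/m; ΣN' = 244.0 kN/m; ΣW sinα = 136.8 kN/m
Resisting = 56.1 + 244.0·tan31.7° = 56.1 + 150.7 = 206.8 kN/m
FS = 206.8 / 136.8 = 1.512

FS = 1.51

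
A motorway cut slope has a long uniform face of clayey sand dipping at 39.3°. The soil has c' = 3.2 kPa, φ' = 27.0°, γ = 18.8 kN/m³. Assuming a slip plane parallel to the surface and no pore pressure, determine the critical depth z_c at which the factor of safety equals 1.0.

Setting FS = 1.00 in FS = [c' + γz cos²β tanφ'] / [γz sinβ cosβ] and solving for z:
z = c' / [γ cosβ (FS·sinβ − cosβ·tanφ')]
  = 3.2 / [18.8·cos39.3°·(1.00·sin39.3° − cos39.3°·tan27.0°)]
  = 3.2 / [18.8·0.7738·(1.00·0.6334 − 0.7738·0.5095)]
  = 3.2 / 3.4783 = 0.920 m

z_c = 0.92 m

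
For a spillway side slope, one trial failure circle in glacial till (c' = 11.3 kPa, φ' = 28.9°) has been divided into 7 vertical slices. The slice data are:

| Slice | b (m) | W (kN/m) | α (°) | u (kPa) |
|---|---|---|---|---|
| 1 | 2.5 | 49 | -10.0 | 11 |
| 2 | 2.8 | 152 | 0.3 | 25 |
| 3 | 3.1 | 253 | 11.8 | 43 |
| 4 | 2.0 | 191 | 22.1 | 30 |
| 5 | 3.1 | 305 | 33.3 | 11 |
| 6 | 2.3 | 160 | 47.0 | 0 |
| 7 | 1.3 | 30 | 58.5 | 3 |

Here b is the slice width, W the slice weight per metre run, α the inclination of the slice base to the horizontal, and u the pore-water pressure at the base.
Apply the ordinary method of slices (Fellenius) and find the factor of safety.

FS = 1.39

Ordinary method of slices: FS = Σ[c'·Δl_i + (W_i cosα_i − u_i·Δl_i)·tanφ'] / Σ W_i sinα_i, with Δl_i = b_i / cosα_i.
Slice 1: Δl = 2.5/cos(-10.0°) = 2.539 m; N'_1 = 49·cos(-10.0°) − 11·2.539 = 20.3; c'Δl = 28.69; W sinα = -8.5
Slice 2: Δl = 2.8/cos0.3° = 2.800 m; N'_2 = 152·cos0.3° − 25·2.800 = 82.0; c'Δl = 31.64; W sinα = 0.8
Slice 3: Δl = 3.1/cos11.8° = 3.167 m; N'_3 = 253·cos11.8° − 43·3.167 = 111.5; c'Δl = 35.79; W sinα = 51.7
Slice 4: Δl = 2.0/cos22.1° = 2.159 m; N'_4 = 191·cos22.1° − 30·2.159 = 112.2; c'Δl = 24.39; W sinα = 71.9
Slice 5: Δl = 3.1/cos33.3° = 3.709 m; N'_5 = 305·cos33.3° − 11·3.709 = 214.1; c'Δl = 41.91; W sinα = 167.5
Slice 6: Δl = 2.3/cos47.0° = 3.372 m; N'_6 = 160·cos47.0° − 0·3.372 = 109.1; c'Δl = 38.11; W sinα = 117.0
Slice 7: Δl = 1.3/cos58.5° = 2.488 m; N'_7 = 30·cos58.5° − 3·2.488 = 8.2; c'Δl = 28.11; W sinα = 25.6
Σc'Δl = 228.6 kN/m; ΣN' = 657.5 kN/m; ΣW sinα = 425.9 kN/m
Resisting = 228.6 + 657.5·tan28.9° = 228.6 + 362.9 = 591.6 kN/m
FS = 591.6 / 425.9 = 1.389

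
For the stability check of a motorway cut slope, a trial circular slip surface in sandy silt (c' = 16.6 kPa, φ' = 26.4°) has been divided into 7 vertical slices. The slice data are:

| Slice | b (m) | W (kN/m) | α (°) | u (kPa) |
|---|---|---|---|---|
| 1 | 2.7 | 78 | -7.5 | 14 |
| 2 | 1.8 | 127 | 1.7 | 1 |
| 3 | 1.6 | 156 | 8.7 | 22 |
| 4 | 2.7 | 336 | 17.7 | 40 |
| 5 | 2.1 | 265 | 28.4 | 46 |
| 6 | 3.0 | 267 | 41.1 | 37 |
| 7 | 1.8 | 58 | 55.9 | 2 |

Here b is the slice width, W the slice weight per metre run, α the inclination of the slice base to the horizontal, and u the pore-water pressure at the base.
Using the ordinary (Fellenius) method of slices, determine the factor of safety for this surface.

FS = 1.39

Ordinary method of slices: FS = Σ[c'·Δl_i + (W_i cosα_i − u_i·Δl_i)·tanφ'] / Σ W_i sinα_i, with Δl_i = b_i / cosα_i.
Slice 1: Δl = 2.7/cos(-7.5°) = 2.723 m; N'_1 = 78·cos(-7.5°) − 14·2.723 = 39.2; c'Δl = 45.21; W sinα = -10.2
Slice 2: Δl = 1.8/cos1.7° = 1.801 m; N'_2 = 127·cos1.7° − 1·1.801 = 125.1; c'Δl = 29.89; W sinα = 3.8
Slice 3: Δl = 1.6/cos8.7° = 1.619 m; N'_3 = 156·cos8.7° − 22·1.619 = 118.6; c'Δl = 26.87; W sinα = 23.6
Slice 4: Δl = 2.7/cos17.7° = 2.834 m; N'_4 = 336·cos17.7° − 40·2.834 = 206.7; c'Δl = 47.05; W sinα = 102.2
Slice 5: Δl = 2.1/cos28.4° = 2.387 m; N'_5 = 265·cos28.4° − 46·2.387 = 123.3; c'Δl = 39.63; W sinα = 126.0
Slice 6: Δl = 3.0/cos41.1° = 3.981 m; N'_6 = 267·cos41.1° − 37·3.981 = 53.9; c'Δl = 66.09; W sinα = 175.5
Slice 7: Δl = 1.8/cos55.9° = 3.211 m; N'_7 = 58·cos55.9° − 2·3.211 = 26.1; c'Δl = 53.30; W sinα = 48.0
Σc'Δl = 308.0 kN/m; ΣN' = 693.0 kN/m; ΣW sinα = 468.9 kN/m
Resisting = 308.0 + 693.0·tan26.4° = 308.0 + 344.0 = 652.0 kN/m
FS = 652.0 / 468.9 = 1.390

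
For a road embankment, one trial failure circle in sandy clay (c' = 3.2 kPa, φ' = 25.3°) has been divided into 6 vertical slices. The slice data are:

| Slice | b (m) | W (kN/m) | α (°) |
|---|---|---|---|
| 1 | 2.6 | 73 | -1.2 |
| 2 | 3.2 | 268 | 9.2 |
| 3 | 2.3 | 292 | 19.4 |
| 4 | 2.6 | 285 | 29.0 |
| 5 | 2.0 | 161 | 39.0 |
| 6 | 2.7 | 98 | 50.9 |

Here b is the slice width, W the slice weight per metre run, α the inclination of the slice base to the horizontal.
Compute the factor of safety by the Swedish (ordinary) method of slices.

Ordinary method of slices: FS = Σ[c'·Δl_i + (W_i cosα_i)·tanφ'] / Σ W_i sinα_i, with Δl_i = b_i / cosα_i.
Slice 1: Δl = 2.6/cos(-1.2°) = 2.601 m; N'_1 = 73·cos(-1.2°) = 73.0; c'Δl = 8.32; W sinα = -1.5
Slice 2: Δl = 3.2/cos9.2° = 3.242 m; N'_2 = 268·cos9.2° = 264.6; c'Δl = 10.37; W sinα = 42.8
Slice 3: Δl = 2.3/cos19.4° = 2.438 m; N'_3 = 292·cos19.4° = 275.4; c'Δl = 7.80; W sinα = 97.0
Slice 4: Δl = 2.6/cos29.0° = 2.973 m; N'_4 = 285·cos29.0° = 249.3; c'Δl = 9.51; W sinα = 138.2
Slice 5: Δl = 2.0/cos39.0° = 2.574 m; N'_5 = 161·cos39.0° = 125.1; c'Δl = 8.24; W sinα = 101.3
Slice 6: Δl = 2.7/cos50.9° = 4.281 m; N'_6 = 98·cos50.9° = 61.8; c'Δl = 13.70; W sinα = 76.1
Σc'Δl = 57.9 kN/m; ΣN' = 1049.2 kN/m; ΣW sinα = 453.9 kN/m
Resisting = 57.9 + 1049.2·tan25.3° = 57.9 + 495.9 = 553.9 kN/m
FS = 553.9 / 453.9 = 1.220

FS = 1.22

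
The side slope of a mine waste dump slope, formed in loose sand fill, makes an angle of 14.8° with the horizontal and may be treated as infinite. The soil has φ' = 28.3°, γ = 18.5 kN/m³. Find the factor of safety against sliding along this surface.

For a dry cohesionless infinite slope the factor of safety is FS = tanφ' / tanβ.
FS = tan28.3° / tan14.8° = 0.5384 / 0.2642 = 2.038

FS = 2.04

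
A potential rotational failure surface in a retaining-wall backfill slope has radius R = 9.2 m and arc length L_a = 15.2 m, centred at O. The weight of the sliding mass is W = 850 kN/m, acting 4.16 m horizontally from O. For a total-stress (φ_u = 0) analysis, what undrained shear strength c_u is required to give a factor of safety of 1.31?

FS = c_u·L_a·R / (W·d), so c_u = FS·W·d / (L_a·R).
c_u = 1.31·850·4.16 / (15.20·9.2) = 4632.2 / 139.84 = 33.12 kPa

c_u = 33.1 kPa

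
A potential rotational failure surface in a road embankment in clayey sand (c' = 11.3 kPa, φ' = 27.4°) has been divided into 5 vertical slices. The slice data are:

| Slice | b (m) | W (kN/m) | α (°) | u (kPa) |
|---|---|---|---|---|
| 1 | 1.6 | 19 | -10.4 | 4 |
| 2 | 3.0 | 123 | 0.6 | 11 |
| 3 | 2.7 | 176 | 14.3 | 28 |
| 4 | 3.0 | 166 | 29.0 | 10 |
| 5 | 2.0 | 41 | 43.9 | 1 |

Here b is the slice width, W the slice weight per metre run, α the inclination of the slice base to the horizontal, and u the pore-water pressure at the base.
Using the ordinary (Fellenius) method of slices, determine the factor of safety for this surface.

FS = 2.17

Ordinary method of slices: FS = Σ[c'·Δl_i + (W_i cosα_i − u_i·Δl_i)·tanφ'] / Σ W_i sinα_i, with Δl_i = b_i / cosα_i.
Slice 1: Δl = 1.6/cos(-10.4°) = 1.627 m; N'_1 = 19·cos(-10.4°) − 4·1.627 = 12.2; c'Δl = 18.38; W sinα = -3.4
Slice 2: Δl = 3.0/cos0.6° = 3.000 m; N'_2 = 123·cos0.6° − 11·3.000 = 90.0; c'Δl = 33.90; W sinα = 1.3
Slice 3: Δl = 2.7/cos14.3° = 2.786 m; N'_3 = 176·cos14.3° − 28·2.786 = 92.5; c'Δl = 31.49; W sinα = 43.5
Slice 4: Δl = 3.0/cos29.0° = 3.430 m; N'_4 = 166·cos29.0° − 10·3.430 = 110.9; c'Δl = 38.76; W sinα = 80.5
Slice 5: Δl = 2.0/cos43.9° = 2.776 m; N'_5 = 41·cos43.9° − 1·2.776 = 26.8; c'Δl = 31.36; W sinα = 28.4
Σc'Δl = 153.9 kN/m; ΣN' = 332.4 kN/m; ΣW sinα = 150.2 kN/m
Resisting = 153.9 + 332.4·tan27.4° = 153.9 + 172.3 = 326.2 kN/m
FS = 326.2 / 150.2 = 2.171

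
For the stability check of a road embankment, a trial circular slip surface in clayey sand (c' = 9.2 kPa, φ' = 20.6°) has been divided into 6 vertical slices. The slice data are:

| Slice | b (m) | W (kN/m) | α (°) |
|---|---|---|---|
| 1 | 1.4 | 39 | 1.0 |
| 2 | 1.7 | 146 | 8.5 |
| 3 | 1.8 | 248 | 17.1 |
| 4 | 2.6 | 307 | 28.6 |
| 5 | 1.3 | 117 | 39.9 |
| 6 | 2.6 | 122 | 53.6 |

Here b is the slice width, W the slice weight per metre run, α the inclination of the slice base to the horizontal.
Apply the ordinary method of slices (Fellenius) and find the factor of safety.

FS = 1.08

Ordinary method of slices: FS = Σ[c'·Δl_i + (W_i cosα_i)·tanφ'] / Σ W_i sinα_i, with Δl_i = b_i / cosα_i.
Slice 1: Δl = 1.4/cos1.0° = 1.400 m; N'_1 = 39·cos1.0° = 39.0; c'Δl = 12.88; W sinα = 0.7
Slice 2: Δl = 1.7/cos8.5° = 1.719 m; N'_2 = 146·cos8.5° = 144.4; c'Δl = 15.81; W sinα = 21.6
Slice 3: Δl = 1.8/cos17.1° = 1.883 m; N'_3 = 248·cos17.1° = 237.0; c'Δl = 17.33; W sinα = 72.9
Slice 4: Δl = 2.6/cos28.6° = 2.961 m; N'_4 = 307·cos28.6° = 269.5; c'Δl = 27.24; W sinα = 147.0
Slice 5: Δl = 1.3/cos39.9° = 1.695 m; N'_5 = 117·cos39.9° = 89.8; c'Δl = 15.59; W sinα = 75.0
Slice 6: Δl = 2.6/cos53.6° = 4.381 m; N'_6 = 122·cos53.6° = 72.4; c'Δl = 40.31; W sinα = 98.2
Σc'Δl = 129.2 kN/m; ΣN' = 852.1 kN/m; ΣW sinα = 415.4 kN/m
Resisting = 129.2 + 852.1·tan20.6° = 129.2 + 320.3 = 449.5 kN/m
FS = 449.5 / 415.4 = 1.082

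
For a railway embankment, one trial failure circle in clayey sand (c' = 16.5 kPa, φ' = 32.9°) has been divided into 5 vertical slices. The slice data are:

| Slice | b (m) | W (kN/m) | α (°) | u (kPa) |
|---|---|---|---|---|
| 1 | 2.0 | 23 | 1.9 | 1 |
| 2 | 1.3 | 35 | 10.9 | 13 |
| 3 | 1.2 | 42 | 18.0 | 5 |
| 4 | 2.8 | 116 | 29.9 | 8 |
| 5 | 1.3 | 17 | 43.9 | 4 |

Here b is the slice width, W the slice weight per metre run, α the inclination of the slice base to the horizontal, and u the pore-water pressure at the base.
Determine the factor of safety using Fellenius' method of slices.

Ordinary method of slices: FS = Σ[c'·Δl_i + (W_i cosα_i − u_i·Δl_i)·tanφ'] / Σ W_i sinα_i, with Δl_i = b_i / cosα_i.
Slice 1: Δl = 2.0/cos1.9° = 2.001 m; N'_1 = 23·cos1.9° − 1·2.001 = 21.0; c'Δl = 33.02; W sinα = 0.8
Slice 2: Δl = 1.3/cos10.9° = 1.324 m; N'_2 = 35·cos10.9° − 13·1.324 = 17.2; c'Δl = 21.84; W sinα = 6.6
Slice 3: Δl = 1.2/cos18.0° = 1.262 m; N'_3 = 42·cos18.0° − 5·1.262 = 33.6; c'Δl = 20.82; W sinα = 13.0
Slice 4: Δl = 2.8/cos29.9° = 3.230 m; N'_4 = 116·cos29.9° − 8·3.230 = 74.7; c'Δl = 53.29; W sinα = 57.8
Slice 5: Δl = 1.3/cos43.9° = 1.804 m; N'_5 = 17·cos43.9° − 4·1.804 = 5.0; c'Δl = 29.77; W sinα = 11.8
Σc'Δl = 158.7 kN/m; ΣN' = 151.5 kN/m; ΣW sinα = 90.0 kN/m
Resisting = 158.7 + 151.5·tan32.9° = 158.7 + 98.0 = 256.8 kN/m
FS = 256.8 / 90.0 = 2.854

FS = 2.85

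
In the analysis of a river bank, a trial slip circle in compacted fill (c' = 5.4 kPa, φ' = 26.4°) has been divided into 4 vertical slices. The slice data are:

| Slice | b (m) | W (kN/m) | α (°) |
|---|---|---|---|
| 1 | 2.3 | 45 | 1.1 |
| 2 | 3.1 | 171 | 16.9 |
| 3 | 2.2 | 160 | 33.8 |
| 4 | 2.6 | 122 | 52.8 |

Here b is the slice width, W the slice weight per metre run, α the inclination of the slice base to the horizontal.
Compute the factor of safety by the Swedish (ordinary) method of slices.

FS = 1.16

Ordinary method of slices: FS = Σ[c'·Δl_i + (W_i cosα_i)·tanφ'] / Σ W_i sinα_i, with Δl_i = b_i / cosα_i.
Slice 1: Δl = 2.3/cos1.1° = 2.300 m; N'_1 = 45·cos1.1° = 45.0; c'Δl = 12.42; W sinα = 0.9
Slice 2: Δl = 3.1/cos16.9° = 3.240 m; N'_2 = 171·cos16.9° = 163.6; c'Δl = 17.50; W sinα = 49.7
Slice 3: Δl = 2.2/cos33.8° = 2.647 m; N'_3 = 160·cos33.8° = 133.0; c'Δl = 14.30; W sinα = 89.0
Slice 4: Δl = 2.6/cos52.8° = 4.300 m; N'_4 = 122·cos52.8° = 73.8; c'Δl = 23.22; W sinα = 97.2
Σc'Δl = 67.4 kN/m; ΣN' = 415.3 kN/m; ΣW sinα = 236.8 kN/m
Resisting = 67.4 + 415.3·tan26.4° = 67.4 + 206.2 = 273.6 kN/m
FS = 273.6 / 236.8 = 1.156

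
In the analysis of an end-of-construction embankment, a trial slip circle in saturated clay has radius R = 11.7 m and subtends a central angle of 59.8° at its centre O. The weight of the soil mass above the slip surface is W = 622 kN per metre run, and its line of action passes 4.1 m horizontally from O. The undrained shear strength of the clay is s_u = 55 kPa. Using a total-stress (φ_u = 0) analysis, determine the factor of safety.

Taking moments about the centre O, the resisting moment is provided by the undrained shear strength acting along the arc:
Arc length L_a = R·θ = 11.7·(59.8°·π/180) = 11.7·1.0437 = 12.21 m
M_R = s_u·L_a·R = 55·12.21·11.7 = 7858.0 kN·m/m
M_D = W·d = 622·4.1 = 2550.2 kN·m/m
FS = M_R / M_D = 7858.0 / 2550.2 = 3.081

FS = 3.08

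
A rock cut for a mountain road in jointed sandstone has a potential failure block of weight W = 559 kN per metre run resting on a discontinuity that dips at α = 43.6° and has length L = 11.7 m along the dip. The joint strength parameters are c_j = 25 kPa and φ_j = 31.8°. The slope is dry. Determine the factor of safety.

Resolving the block weight along and normal to the plane and applying the Mohr–Coulomb strength on the joint:
N' = W cosα = 559·cos43.6° = 404.8 kN/m
Driving force T = W sinα = 559·sin43.6° = 385.5 kN/m
Resisting force R = c_j·L + N'·tanφ_j = 25·11.7 + 404.8·tan31.8° = 292.5 + 251.0 = 543.5 kN/m
FS = R / T = 543.5 / 385.5 = 1.410

FS = 1.41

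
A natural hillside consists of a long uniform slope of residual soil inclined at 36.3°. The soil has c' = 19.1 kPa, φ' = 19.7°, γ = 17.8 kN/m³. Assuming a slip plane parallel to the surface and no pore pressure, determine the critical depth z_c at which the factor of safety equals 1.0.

Setting FS = 1.00 in FS = [c' + γz cos²β tanφ'] / [γz sinβ cosβ] and solving for z:
z = c' / [γ cosβ (FS·sinβ − cosβ·tanφ')]
  = 19.1 / [17.8·cos36.3°·(1.00·sin36.3° − cos36.3°·tan19.7°)]
  = 19.1 / [17.8·0.8059·(1.00·0.5920 − 0.8059·0.3581)]
  = 19.1 / 4.3531 = 4.388 m

z_c = 4.39 m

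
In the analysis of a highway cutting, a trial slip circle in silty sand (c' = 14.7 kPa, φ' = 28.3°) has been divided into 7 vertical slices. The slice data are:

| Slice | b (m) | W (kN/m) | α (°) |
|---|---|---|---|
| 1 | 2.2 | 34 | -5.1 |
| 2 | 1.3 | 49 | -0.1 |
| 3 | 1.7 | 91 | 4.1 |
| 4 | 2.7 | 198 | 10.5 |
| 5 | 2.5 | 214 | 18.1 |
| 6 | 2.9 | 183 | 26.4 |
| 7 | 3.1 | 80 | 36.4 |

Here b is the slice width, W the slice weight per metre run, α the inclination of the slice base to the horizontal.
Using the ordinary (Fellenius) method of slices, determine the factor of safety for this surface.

Ordinary method of slices: FS = Σ[c'·Δl_i + (W_i cosα_i)·tanφ'] / Σ W_i sinα_i, with Δl_i = b_i / cosα_i.
Slice 1: Δl = 2.2/cos(-5.1°) = 2.209 m; N'_1 = 34·cos(-5.1°) = 33.9; c'Δl = 32.47; W sinα = -3.0
Slice 2: Δl = 1.3/cos(-0.1°) = 1.300 m; N'_2 = 49·cos(-0.1°) = 49.0; c'Δl = 19.11; W sinα = -0.1
Slice 3: Δl = 1.7/cos4.1° = 1.704 m; N'_3 = 91·cos4.1° = 90.8; c'Δl = 25.05; W sinα = 6.5
Slice 4: Δl = 2.7/cos10.5° = 2.746 m; N'_4 = 198·cos10.5° = 194.7; c'Δl = 40.37; W sinα = 36.1
Slice 5: Δl = 2.5/cos18.1° = 2.630 m; N'_5 = 214·cos18.1° = 203.4; c'Δl = 38.66; W sinα = 66.5
Slice 6: Δl = 2.9/cos26.4° = 3.238 m; N'_6 = 183·cos26.4° = 163.9; c'Δl = 47.59; W sinα = 81.4
Slice 7: Δl = 3.1/cos36.4° = 3.851 m; N'_7 = 80·cos36.4° = 64.4; c'Δl = 56.62; W sinα = 47.5
Σc'Δl = 259.9 kN/m; ΣN' = 800.0 kN/m; ΣW sinα = 234.8 kN/m
Resisting = 259.9 + 800.0·tan28.3° = 259.9 + 430.8 = 690.6 kN/m
FS = 690.6 / 234.8 = 2.941

FS = 2.94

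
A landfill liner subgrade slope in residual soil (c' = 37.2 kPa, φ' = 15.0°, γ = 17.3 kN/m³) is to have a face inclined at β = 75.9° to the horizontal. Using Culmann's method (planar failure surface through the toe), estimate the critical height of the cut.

Culmann's analysis gives the critical failure plane at α_cr = (β + φ')/2 = (75.9 + 15.0)/2 = 45.5°, and the critical height
H_c = (4c'/γ) · sinβ cosφ' / [1 − cos(β − φ')]
    = (4·37.2/17.3) · sin75.9°·cos15.0° / [1 − cos(60.9°)]
    = 8.601 · 0.9699·0.9659 / [1 − 0.4863]
    = 8.601 · 0.9368 / 0.5137
    = 15.69 m

H_c = 15.69 m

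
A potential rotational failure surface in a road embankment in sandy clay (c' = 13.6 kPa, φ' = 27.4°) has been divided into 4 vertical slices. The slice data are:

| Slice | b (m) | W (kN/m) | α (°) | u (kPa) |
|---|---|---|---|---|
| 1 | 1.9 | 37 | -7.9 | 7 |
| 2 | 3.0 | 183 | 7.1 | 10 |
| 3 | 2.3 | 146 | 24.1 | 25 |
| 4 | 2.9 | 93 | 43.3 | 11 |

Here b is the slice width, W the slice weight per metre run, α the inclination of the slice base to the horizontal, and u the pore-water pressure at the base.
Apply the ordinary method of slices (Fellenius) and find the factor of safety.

Ordinary method of slices: FS = Σ[c'·Δl_i + (W_i cosα_i − u_i·Δl_i)·tanφ'] / Σ W_i sinα_i, with Δl_i = b_i / cosα_i.
Slice 1: Δl = 1.9/cos(-7.9°) = 1.918 m; N'_1 = 37·cos(-7.9°) − 7·1.918 = 23.2; c'Δl = 26.09; W sinα = -5.1
Slice 2: Δl = 3.0/cos7.1° = 3.023 m; N'_2 = 183·cos7.1° − 10·3.023 = 151.4; c'Δl = 41.12; W sinα = 22.6
Slice 3: Δl = 2.3/cos24.1° = 2.520 m; N'_3 = 146·cos24.1° − 25·2.520 = 70.3; c'Δl = 34.27; W sinα = 59.6
Slice 4: Δl = 2.9/cos43.3° = 3.985 m; N'_4 = 93·cos43.3° − 11·3.985 = 23.9; c'Δl = 54.19; W sinα = 63.8
Σc'Δl = 155.7 kN/m; ΣN' = 268.7 kN/m; ΣW sinα = 140.9 kN/m
Resisting = 155.7 + 268.7·tan27.4° = 155.7 + 139.3 = 295.0 kN/m
FS = 295.0 / 140.9 = 2.093

FS = 2.09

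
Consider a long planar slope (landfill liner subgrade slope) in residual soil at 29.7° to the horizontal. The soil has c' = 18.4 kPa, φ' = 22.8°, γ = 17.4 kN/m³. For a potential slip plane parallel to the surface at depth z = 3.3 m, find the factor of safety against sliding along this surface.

For an infinite slope with a slip plane parallel to the surface (no pore pressure): FS = [c' + γz cos²β tanφ'] / [γz sinβ cosβ].
γz = 17.4·3.3 = 57.42 kN/m²
Numerator = 18.4 + 57.42·cos²29.7°·tan22.8° = 18.4 + 57.42·0.7545·0.4204 = 36.612 kPa
Denominator = 57.42·sin29.7°·cos29.7° = 57.42·0.4955·0.8686 = 24.712 kPa
FS = 36.612 / 24.712 = 1.482

FS = 1.48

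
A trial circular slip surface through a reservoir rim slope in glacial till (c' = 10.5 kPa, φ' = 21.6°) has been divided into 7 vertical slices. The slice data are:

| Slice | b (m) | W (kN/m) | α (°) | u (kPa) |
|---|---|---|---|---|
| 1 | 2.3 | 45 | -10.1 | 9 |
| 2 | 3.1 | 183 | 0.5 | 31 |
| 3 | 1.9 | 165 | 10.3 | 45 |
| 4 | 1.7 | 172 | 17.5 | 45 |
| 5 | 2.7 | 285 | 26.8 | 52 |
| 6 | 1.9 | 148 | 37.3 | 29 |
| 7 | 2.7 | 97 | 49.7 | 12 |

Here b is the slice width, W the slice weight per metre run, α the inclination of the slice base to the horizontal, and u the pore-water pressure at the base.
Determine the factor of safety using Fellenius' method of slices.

FS = 1.00

Ordinary method of slices: FS = Σ[c'·Δl_i + (W_i cosα_i − u_i·Δl_i)·tanφ'] / Σ W_i sinα_i, with Δl_i = b_i / cosα_i.
Slice 1: Δl = 2.3/cos(-10.1°) = 2.336 m; N'_1 = 45·cos(-10.1°) − 9·2.336 = 23.3; c'Δl = 24.53; W sinα = -7.9
Slice 2: Δl = 3.1/cos0.5° = 3.100 m; N'_2 = 183·cos0.5° − 31·3.100 = 86.9; c'Δl = 32.55; W sinα = 1.6
Slice 3: Δl = 1.9/cos10.3° = 1.931 m; N'_3 = 165·cos10.3° − 45·1.931 = 75.4; c'Δl = 20.28; W sinα = 29.5
Slice 4: Δl = 1.7/cos17.5° = 1.782 m; N'_4 = 172·cos17.5° − 45·1.782 = 83.8; c'Δl = 18.72; W sinα = 51.7
Slice 5: Δl = 2.7/cos26.8° = 3.025 m; N'_5 = 285·cos26.8° − 52·3.025 = 97.1; c'Δl = 31.76; W sinα = 128.5
Slice 6: Δl = 1.9/cos37.3° = 2.389 m; N'_6 = 148·cos37.3° − 29·2.389 = 48.5; c'Δl = 25.08; W sinα = 89.7
Slice 7: Δl = 2.7/cos49.7° = 4.174 m; N'_7 = 97·cos49.7° − 12·4.174 = 12.6; c'Δl = 43.83; W sinα = 74.0
Σc'Δl = 196.7 kN/m; ΣN' = 427.6 kN/m; ΣW sinα = 367.1 kN/m
Resisting = 196.7 + 427.6·tan21.6° = 196.7 + 169.3 = 366.1 kN/m
FS = 366.1 / 367.1 = 0.997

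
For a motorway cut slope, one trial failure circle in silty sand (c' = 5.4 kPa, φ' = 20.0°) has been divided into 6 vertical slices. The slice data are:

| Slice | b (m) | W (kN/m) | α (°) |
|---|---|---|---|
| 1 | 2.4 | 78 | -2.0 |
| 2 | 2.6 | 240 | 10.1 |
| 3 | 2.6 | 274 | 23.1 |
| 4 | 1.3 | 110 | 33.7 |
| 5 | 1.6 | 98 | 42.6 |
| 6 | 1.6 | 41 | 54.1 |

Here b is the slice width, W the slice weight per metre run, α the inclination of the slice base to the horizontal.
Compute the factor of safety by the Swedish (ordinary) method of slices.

Ordinary method of slices: FS = Σ[c'·Δl_i + (W_i cosα_i)·tanφ'] / Σ W_i sinα_i, with Δl_i = b_i / cosα_i.
Slice 1: Δl = 2.4/cos(-2.0°) = 2.401 m; N'_1 = 78·cos(-2.0°) = 78.0; c'Δl = 12.97; W sinα = -2.7
Slice 2: Δl = 2.6/cos10.1° = 2.641 m; N'_2 = 240·cos10.1° = 236.3; c'Δl = 14.26; W sinα = 42.1
Slice 3: Δl = 2.6/cos23.1° = 2.827 m; N'_3 = 274·cos23.1° = 252.0; c'Δl = 15.26; W sinα = 107.5
Slice 4: Δl = 1.3/cos33.7° = 1.563 m; N'_4 = 110·cos33.7° = 91.5; c'Δl = 8.44; W sinα = 61.0
Slice 5: Δl = 1.6/cos42.6° = 2.174 m; N'_5 = 98·cos42.6° = 72.1; c'Δl = 11.74; W sinα = 66.3
Slice 6: Δl = 1.6/cos54.1° = 2.729 m; N'_6 = 41·cos54.1° = 24.0; c'Δl = 14.73; W sinα = 33.2
Σc'Δl = 77.4 kN/m; ΣN' = 754.0 kN/m; ΣW sinα = 307.4 kN/m
Resisting = 77.4 + 754.0·tan20.0° = 77.4 + 274.4 = 351.8 kN/m
FS = 351.8 / 307.4 = 1.144

FS = 1.14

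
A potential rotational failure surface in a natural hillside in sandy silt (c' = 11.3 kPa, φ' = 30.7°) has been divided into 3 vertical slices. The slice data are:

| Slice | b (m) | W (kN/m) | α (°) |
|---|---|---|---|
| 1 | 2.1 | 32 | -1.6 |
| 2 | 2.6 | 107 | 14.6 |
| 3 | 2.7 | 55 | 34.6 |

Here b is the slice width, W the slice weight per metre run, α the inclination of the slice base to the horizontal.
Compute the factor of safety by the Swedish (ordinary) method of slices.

Ordinary method of slices: FS = Σ[c'·Δl_i + (W_i cosα_i)·tanφ'] / Σ W_i sinα_i, with Δl_i = b_i / cosα_i.
Slice 1: Δl = 2.1/cos(-1.6°) = 2.101 m; N'_1 = 32·cos(-1.6°) = 32.0; c'Δl = 23.74; W sinα = -0.9
Slice 2: Δl = 2.6/cos14.6° = 2.687 m; N'_2 = 107·cos14.6° = 103.5; c'Δl = 30.36; W sinα = 27.0
Slice 3: Δl = 2.7/cos34.6° = 3.280 m; N'_3 = 55·cos34.6° = 45.3; c'Δl = 37.07; W sinα = 31.2
Σc'Δl = 91.2 kN/m; ΣN' = 180.8 kN/m; ΣW sinα = 57.3 kN/m
Resisting = 91.2 + 180.8·tan30.7° = 91.2 + 107.4 = 198.5 kN/m
FS = 198.5 / 57.3 = 3.464

FS = 3.46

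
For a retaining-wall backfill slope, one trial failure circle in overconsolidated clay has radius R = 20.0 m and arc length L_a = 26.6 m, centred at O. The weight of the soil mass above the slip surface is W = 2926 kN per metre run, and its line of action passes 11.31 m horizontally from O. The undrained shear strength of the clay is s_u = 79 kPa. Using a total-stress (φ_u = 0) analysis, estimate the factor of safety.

FS = 1.27

Taking moments about the centre O, the resisting moment is provided by the undrained shear strength acting along the arc:
M_R = s_u·L_a·R = 79·26.60·20.0 = 42028.0 kN·m/m
M_D = W·d = 2926·11.31 = 33093.1 kN·m/m
FS = M_R / M_D = 42028.0 / 33093.1 = 1.270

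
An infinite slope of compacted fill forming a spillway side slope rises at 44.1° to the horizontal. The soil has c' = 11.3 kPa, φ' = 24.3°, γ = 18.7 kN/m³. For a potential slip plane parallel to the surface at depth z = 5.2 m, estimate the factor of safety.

FS = 0.70

For an infinite slope with a slip plane parallel to the surface (no pore pressure): FS = [c' + γz cos²β tanφ'] / [γz sinβ cosβ].
γz = 18.7·5.2 = 97.24 kN/m²
Numerator = 11.3 + 97.24·cos²44.1°·tan24.3° = 11.3 + 97.24·0.5157·0.4515 = 33.942 kPa
Denominator = 97.24·sin44.1°·cos44.1° = 97.24·0.6959·0.7181 = 48.596 kPa
FS = 33.942 / 48.596 = 0.698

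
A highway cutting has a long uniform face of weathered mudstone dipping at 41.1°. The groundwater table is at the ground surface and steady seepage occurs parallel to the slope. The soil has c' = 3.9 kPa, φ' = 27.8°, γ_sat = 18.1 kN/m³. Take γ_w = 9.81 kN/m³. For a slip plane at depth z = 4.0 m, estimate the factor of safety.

FS = 0.39

With seepage parallel to the slope and the water table at the surface, the effective normal stress on the slip plane uses the buoyant unit weight γ' = γ_sat − γ_w while the driving shear stress uses γ_sat:
FS = [c' + γ' z cos²β tanφ'] / [γ_sat z sinβ cosβ]
γ' = 18.1 − 9.81 = 8.29 kN/m³
Numerator = 3.9 + 8.29·4.0·cos²41.1°·tan27.8° = 3.9 + 8.29·4.0·0.5679·0.5272 = 13.828 kPa
Denominator = 18.1·4.0·sin41.1°·cos41.1° = 18.1·4.0·0.6574·0.7536 = 35.865 kPa
FS = 13.828 / 35.865 = 0.386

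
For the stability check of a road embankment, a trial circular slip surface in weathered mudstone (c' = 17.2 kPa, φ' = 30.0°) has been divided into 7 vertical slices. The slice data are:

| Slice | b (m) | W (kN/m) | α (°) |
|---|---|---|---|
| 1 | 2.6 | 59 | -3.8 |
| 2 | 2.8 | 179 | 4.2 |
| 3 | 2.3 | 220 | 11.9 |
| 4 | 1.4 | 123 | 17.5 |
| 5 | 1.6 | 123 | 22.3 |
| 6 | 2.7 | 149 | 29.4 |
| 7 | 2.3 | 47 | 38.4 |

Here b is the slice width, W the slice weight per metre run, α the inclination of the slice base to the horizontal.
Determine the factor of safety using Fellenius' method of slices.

Ordinary method of slices: FS = Σ[c'·Δl_i + (W_i cosα_i)·tanφ'] / Σ W_i sinα_i, with Δl_i = b_i / cosα_i.
Slice 1: Δl = 2.6/cos(-3.8°) = 2.606 m; N'_1 = 59·cos(-3.8°) = 58.9; c'Δl = 44.82; W sinα = -3.9
Slice 2: Δl = 2.8/cos4.2° = 2.808 m; N'_2 = 179·cos4.2° = 178.5; c'Δl = 48.29; W sinα = 13.1
Slice 3: Δl = 2.3/cos11.9° = 2.351 m; N'_3 = 220·cos11.9° = 215.3; c'Δl = 40.43; W sinα = 45.4
Slice 4: Δl = 1.4/cos17.5° = 1.468 m; N'_4 = 123·cos17.5° = 117.3; c'Δl = 25.25; W sinα = 37.0
Slice 5: Δl = 1.6/cos22.3° = 1.729 m; N'_5 = 123·cos22.3° = 113.8; c'Δl = 29.74; W sinα = 46.7
Slice 6: Δl = 2.7/cos29.4° = 3.099 m; N'_6 = 149·cos29.4° = 129.8; c'Δl = 53.30; W sinα = 73.1
Slice 7: Δl = 2.3/cos38.4° = 2.935 m; N'_7 = 47·cos38.4° = 36.8; c'Δl = 50.48; W sinα = 29.2
Σc'Δl = 292.3 kN/m; ΣN' = 850.4 kN/m; ΣW sinα = 240.6 kN/m
Resisting = 292.3 + 850.4·tan30.0° = 292.3 + 491.0 = 783.3 kN/m
FS = 783.3 / 240.6 = 3.256

FS = 3.26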